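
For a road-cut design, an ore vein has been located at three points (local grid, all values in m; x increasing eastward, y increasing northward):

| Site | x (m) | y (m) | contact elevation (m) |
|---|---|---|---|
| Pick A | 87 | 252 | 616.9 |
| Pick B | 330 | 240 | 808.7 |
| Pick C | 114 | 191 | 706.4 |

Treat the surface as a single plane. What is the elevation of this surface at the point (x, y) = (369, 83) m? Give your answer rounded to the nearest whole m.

Two edge vectors: Pick A→Pick B = (243, -12, 191.8), Pick A→Pick C = (27, -61, 89.5).
Normal n = (Pick A→Pick B) × (Pick A→Pick C) = (10625.8, -16569.9, -14499).
So ∂z/∂x = −n_x/n_z = 0.73286 and ∂z/∂y = −n_y/n_z = −1.14283.
Intercept c from Pick A: 616.9 − 63.76 + 287.99 = 841.13.
At (369, 83): z = 270.4 − 94.9 + 841.13 = 1016.7 m.

1017 m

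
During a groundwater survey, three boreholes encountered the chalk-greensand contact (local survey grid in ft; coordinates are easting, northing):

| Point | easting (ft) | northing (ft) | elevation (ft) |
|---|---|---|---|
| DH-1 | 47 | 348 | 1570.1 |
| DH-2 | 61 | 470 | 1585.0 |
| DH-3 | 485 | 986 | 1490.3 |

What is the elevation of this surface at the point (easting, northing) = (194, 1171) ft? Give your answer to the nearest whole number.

Two edge vectors: DH-1→DH-2 = (14, 122, 14.9), DH-1→DH-3 = (438, 638, -79.8).
Normal n = (DH-1→DH-2) × (DH-1→DH-3) = (-19241.8, 7643.4, -44504).
So ∂z/∂easting = −n_x/n_z = −0.43236 and ∂z/∂northing = −n_y/n_z = 0.17175.
Intercept c from DH-1: 1570.1 + 20.32 − 59.77 = 1530.65.
At (194, 1171): z = −83.9 + 201.1 + 1530.65 = 1647.9 ft.

1648 ft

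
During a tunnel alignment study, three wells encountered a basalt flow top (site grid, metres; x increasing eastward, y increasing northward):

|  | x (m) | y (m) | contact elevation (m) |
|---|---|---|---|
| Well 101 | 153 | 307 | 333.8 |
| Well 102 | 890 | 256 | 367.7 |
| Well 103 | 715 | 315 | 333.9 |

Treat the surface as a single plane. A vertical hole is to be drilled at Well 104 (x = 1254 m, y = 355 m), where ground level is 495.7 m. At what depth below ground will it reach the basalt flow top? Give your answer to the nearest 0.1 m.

179.5 m

Let the plane be z = a·x + b·y + c.
Well 102−Well 101: 737a − 51b = 33.9;  Well 103−Well 101: 562a + 8b = 0.1.
Solving gives a = 0.007995, b = −0.549167.
Then c = 333.8 − a·153 − b·307 = 501.17.
At (1254, 355): z_contact = 10.03 − 194.95 + 501.17 = 316.24 m.
Depth below ground = 495.7 − 316.24 = 179.5 m.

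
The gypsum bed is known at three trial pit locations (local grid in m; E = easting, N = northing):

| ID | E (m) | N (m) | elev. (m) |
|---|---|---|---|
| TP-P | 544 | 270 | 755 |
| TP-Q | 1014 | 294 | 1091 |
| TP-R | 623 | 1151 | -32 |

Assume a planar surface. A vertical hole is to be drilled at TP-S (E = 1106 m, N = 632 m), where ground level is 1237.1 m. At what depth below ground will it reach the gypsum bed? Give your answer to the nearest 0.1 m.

400.9 m

Let the plane be z = a·E + b·N + c.
TP-Q−TP-P: 470a + 24b = 336;  TP-R−TP-P: 79a + 881b = −787.
Solving gives a = 0.764007, b = −0.961812.
Then c = 755 − a·544 − b·270 = 599.07.
At (1106, 632): z_contact = 844.99 − 607.87 + 599.07 = 836.20 m.
Depth below ground = 1237.1 − 836.20 = 400.9 m.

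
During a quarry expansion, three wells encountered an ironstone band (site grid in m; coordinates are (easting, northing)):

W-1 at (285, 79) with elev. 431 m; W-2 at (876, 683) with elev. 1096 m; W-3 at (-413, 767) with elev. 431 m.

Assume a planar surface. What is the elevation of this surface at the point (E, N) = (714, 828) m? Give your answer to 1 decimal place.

1087.8 m

Two edge vectors: W-1→W-2 = (591, 604, 665), W-1→W-3 = (-698, 688, 0).
Normal n = (W-1→W-2) × (W-1→W-3) = (-457520, -464170, 828200).
So ∂z/∂E = −n_x/n_z = 0.55243 and ∂z/∂N = −n_y/n_z = 0.56046.
Intercept c from W-1: 431 − 157.44 − 44.28 = 229.28.
At (714, 828): z = 394.4 + 464.1 + 229.28 = 1087.8 m.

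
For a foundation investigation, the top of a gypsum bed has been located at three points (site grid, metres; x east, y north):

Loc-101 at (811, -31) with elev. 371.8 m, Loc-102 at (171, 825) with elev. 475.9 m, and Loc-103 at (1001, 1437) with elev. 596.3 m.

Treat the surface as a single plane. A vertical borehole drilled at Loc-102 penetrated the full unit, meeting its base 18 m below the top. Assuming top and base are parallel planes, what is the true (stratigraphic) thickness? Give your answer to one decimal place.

17.8 m

Two edge vectors: Loc-101→Loc-102 = (-640, 856, 104.1), Loc-101→Loc-103 = (190, 1468, 224.5).
Normal n = (Loc-101→Loc-102) × (Loc-101→Loc-103) = (39353.2, 163459, -1102160).
So ∂z/∂x = −n_x/n_z = 0.03571 and ∂z/∂y = −n_y/n_z = 0.14831.
|∇z| = √(a²+b²) = 0.15255, so dip δ = arctan(0.15255) = 8.67°.
True thickness = vertical thickness × cos δ = 18 × cos 8.67° = 17.8 m.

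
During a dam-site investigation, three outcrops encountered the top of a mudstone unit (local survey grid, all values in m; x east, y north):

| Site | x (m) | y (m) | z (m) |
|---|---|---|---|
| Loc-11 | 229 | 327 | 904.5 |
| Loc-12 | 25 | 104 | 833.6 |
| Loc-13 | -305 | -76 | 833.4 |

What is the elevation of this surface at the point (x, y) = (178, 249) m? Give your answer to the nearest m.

Two edge vectors: Loc-11→Loc-12 = (-204, -223, -70.9), Loc-11→Loc-13 = (-534, -403, -71.1).
Normal n = (Loc-11→Loc-12) × (Loc-11→Loc-13) = (-12717.4, 23356.2, -36870).
So ∂z/∂x = −n_x/n_z = −0.34493 and ∂z/∂y = −n_y/n_z = 0.63347.
Intercept c from Loc-11: 904.5 + 78.99 − 207.15 = 776.34.
At (178, 249): z = −61.4 + 157.7 + 776.34 = 872.7 m.

873 m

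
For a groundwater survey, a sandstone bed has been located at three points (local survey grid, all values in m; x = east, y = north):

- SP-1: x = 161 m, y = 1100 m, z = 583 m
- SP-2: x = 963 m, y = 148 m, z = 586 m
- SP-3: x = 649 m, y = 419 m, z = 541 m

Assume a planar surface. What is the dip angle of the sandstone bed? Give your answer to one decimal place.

33.9°

Let the plane be z = a·x + b·y + c.
SP-2−SP-1: 802a − 952b = 3;  SP-3−SP-1: 488a − 681b = −42.
Solving gives a = 0.51513, b = 0.43081.
Gradient magnitude |∇z| = √(a² + b²) = √(0.26535 + 0.18560) = 0.67153.
True dip = arctan(0.67153) = 33.9°, dipping toward SW (azimuth ≈ 230°).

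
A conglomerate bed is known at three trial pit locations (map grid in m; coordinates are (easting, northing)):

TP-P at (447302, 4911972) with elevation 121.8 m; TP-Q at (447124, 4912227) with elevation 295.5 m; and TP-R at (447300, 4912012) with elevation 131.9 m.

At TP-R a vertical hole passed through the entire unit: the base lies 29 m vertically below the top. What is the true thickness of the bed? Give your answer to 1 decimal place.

23.8 m

Two edge vectors: TP-P→TP-Q = (-178, 255, 173.7), TP-P→TP-R = (-2, 40, 10.1).
Normal n = (TP-P→TP-Q) × (TP-P→TP-R) = (-4372.5, 1450.4, -6610).
So ∂z/∂E = −n_x/n_z = −0.66150 and ∂z/∂N = −n_y/n_z = 0.21943.
|∇z| = √(a²+b²) = 0.69694, so dip δ = arctan(0.69694) = 34.87°.
True thickness = vertical thickness × cos δ = 29 × cos 34.87° = 23.8 m.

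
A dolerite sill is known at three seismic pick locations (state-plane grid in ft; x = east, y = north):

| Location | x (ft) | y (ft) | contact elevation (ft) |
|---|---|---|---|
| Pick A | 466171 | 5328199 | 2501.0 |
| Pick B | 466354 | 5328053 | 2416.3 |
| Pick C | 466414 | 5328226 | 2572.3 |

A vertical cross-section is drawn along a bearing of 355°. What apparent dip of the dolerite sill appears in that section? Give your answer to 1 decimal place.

39.1°

Let the plane be z = a·x + b·y + c.
Pick B−Pick A: 183a − 146b = −84.7;  Pick C−Pick A: 243a + 27b = 71.3.
Solving gives a = 0.20097, b = 0.83203.
Unit vector along 355° is (sin 355°, cos 355°) = (-0.0872, 0.9962).
Slope in that direction = a·(-0.0872) + b·(0.9962) = 0.81135.
Apparent dip = arctan|0.81135| = 39.1° (true dip is 40.6°, so apparent ≤ true as expected).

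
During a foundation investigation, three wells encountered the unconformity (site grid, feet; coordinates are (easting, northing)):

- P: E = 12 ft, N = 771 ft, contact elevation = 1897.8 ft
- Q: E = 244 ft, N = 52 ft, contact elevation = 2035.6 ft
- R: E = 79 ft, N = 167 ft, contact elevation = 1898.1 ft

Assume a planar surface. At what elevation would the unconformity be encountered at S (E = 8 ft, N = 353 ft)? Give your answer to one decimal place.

Two edge vectors: P→Q = (232, -719, 137.8), P→R = (67, -604, 0.3).
Normal n = (P→Q) × (P→R) = (83015.5, 9163, -91955).
So ∂z/∂E = −n_x/n_z = 0.90278 and ∂z/∂N = −n_y/n_z = 0.09965.
Intercept c from P: 1897.8 − 10.83 − 76.83 = 1810.14.
At (8, 353): z = 7.2 + 35.2 + 1810.14 = 1852.5 ft.

1852.5 ft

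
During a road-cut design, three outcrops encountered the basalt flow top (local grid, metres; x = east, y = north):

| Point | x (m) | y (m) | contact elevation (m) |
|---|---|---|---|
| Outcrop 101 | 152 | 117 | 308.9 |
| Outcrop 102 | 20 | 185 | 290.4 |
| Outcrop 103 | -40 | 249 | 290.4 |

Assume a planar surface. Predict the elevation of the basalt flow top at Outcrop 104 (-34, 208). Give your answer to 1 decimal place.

281.6 m

Let the plane be z = a·x + b·y + c.
Outcrop 102−Outcrop 101: −132a + 68b = −18.5;  Outcrop 103−Outcrop 101: −192a + 132b = −18.5.
Solving gives a = 0.27106, b = 0.25412.
Then c = 308.9 − a·152 − b·117 = 237.97.
At (-34, 208): z = −9.2 + 52.9 + 237.97 = 281.6 m.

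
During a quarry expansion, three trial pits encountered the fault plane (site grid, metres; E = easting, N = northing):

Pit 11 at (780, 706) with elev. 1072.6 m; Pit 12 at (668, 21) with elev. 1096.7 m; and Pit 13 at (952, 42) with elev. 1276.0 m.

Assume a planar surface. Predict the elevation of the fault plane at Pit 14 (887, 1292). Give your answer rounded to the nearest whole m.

Two edge vectors: Pit 11→Pit 12 = (-112, -685, 24.1), Pit 11→Pit 13 = (172, -664, 203.4).
Normal n = (Pit 11→Pit 12) × (Pit 11→Pit 13) = (-123326.6, 26926, 192188).
So ∂z/∂E = −n_x/n_z = 0.64170 and ∂z/∂N = −n_y/n_z = −0.14010.
Intercept c from Pit 11: 1072.6 − 500.52 + 98.91 = 670.99.
At (887, 1292): z = 569.2 − 181.0 + 670.99 = 1059.2 m.

1059 m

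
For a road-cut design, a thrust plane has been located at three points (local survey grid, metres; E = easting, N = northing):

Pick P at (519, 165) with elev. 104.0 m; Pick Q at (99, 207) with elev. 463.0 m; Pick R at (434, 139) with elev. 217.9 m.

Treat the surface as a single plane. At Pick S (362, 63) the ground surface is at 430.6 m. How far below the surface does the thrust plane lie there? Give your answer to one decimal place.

Let the plane be z = a·E + b·N + c.
Pick Q−Pick P: −420a + 42b = 359;  Pick R−Pick P: −85a − 26b = 113.9.
Solving gives a = −0.97431, b = −1.19551.
Then c = 104 − a·519 − b·165 = 806.93.
At (362, 63): z_contact = −352.70 − 75.32 + 806.93 = 378.91 m.
Depth below ground = 430.6 − 378.91 = 51.7 m.

51.7 m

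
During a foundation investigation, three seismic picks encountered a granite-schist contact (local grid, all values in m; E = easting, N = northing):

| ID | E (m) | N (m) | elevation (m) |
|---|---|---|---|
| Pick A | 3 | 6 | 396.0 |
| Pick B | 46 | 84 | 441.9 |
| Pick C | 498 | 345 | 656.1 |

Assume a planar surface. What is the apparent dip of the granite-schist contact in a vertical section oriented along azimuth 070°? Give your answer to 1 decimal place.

19.2°

Two edge vectors: Pick A→Pick B = (43, 78, 45.9), Pick A→Pick C = (495, 339, 260.1).
Normal n = (Pick A→Pick B) × (Pick A→Pick C) = (4727.7, 11536.2, -24033).
So ∂z/∂E = −n_x/n_z = 0.19672 and ∂z/∂N = −n_y/n_z = 0.48001.
Unit vector along 070° is (sin 70°, cos 70°) = (0.9397, 0.3420).
Slope in that direction = a·(0.9397) + b·(0.3420) = 0.34903.
Apparent dip = arctan|0.34903| = 19.2° (true dip is 27.4°, so apparent ≤ true as expected).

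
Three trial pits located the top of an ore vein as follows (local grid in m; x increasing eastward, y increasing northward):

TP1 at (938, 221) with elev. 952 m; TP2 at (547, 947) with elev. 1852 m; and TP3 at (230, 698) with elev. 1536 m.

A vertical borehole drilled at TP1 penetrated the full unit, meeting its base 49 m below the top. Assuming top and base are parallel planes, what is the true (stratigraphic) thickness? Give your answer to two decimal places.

Let the plane be z = a·x + b·y + c.
TP2−TP1: −391a + 726b = 900;  TP3−TP1: −708a + 477b = 584.
Solving gives a = 0.01623, b = 1.24841.
|∇z| = √(a²+b²) = 1.24852, so dip δ = arctan(1.24852) = 51.31°.
True thickness = vertical thickness × cos δ = 49 × cos 51.31° = 30.63 m.

30.63 m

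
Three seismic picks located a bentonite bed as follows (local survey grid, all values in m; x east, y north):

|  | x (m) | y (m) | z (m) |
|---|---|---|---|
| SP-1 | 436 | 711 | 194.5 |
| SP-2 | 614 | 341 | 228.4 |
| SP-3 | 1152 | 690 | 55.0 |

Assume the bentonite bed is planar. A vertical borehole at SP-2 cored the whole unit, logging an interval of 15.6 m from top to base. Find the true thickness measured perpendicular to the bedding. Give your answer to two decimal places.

15.04 m

Let the plane be z = a·x + b·y + c.
SP-2−SP-1: 178a − 370b = 33.9;  SP-3−SP-1: 716a − 21b = −139.5.
Solving gives a = −0.20035, b = −0.18800.
|∇z| = √(a²+b²) = 0.27474, so dip δ = arctan(0.27474) = 15.36°.
True thickness = vertical thickness × cos δ = 15.6 × cos 15.36° = 15.04 m.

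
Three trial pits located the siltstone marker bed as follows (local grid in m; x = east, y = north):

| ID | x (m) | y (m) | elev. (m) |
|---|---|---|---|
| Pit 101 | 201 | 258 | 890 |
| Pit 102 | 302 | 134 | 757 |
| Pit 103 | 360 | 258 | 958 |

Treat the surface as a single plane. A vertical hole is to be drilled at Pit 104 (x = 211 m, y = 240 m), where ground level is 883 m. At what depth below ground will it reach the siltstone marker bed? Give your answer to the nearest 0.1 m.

14.3 m

Two edge vectors: Pit 101→Pit 102 = (101, -124, -133), Pit 101→Pit 103 = (159, 0, 68).
Normal n = (Pit 101→Pit 102) × (Pit 101→Pit 103) = (-8432, -28015, 19716).
So ∂z/∂x = −n_x/n_z = 0.42767 and ∂z/∂y = −n_y/n_z = 1.42093.
Intercept c from Pit 101: 890 − 85.96 − 366.60 = 437.44.
At (211, 240): z_contact = 90.24 + 341.02 + 437.44 = 868.70 m.
Depth below ground = 883 − 868.70 = 14.3 m.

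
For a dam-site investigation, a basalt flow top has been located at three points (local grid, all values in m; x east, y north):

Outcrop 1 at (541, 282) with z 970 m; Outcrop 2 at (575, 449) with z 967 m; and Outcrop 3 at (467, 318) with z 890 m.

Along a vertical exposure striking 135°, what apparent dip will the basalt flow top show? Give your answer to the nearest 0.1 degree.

40.1°

Let the plane be z = a·x + b·y + c.
Outcrop 2−Outcrop 1: 34a + 167b = −3;  Outcrop 3−Outcrop 1: −74a + 36b = −80.
Solving gives a = 0.97570, b = −0.21661.
Unit vector along 135° is (sin 135°, cos 135°) = (0.7071, -0.7071).
Slope in that direction = a·(0.7071) + b·(-0.7071) = 0.84309.
Apparent dip = arctan|0.84309| = 40.1° (true dip is 45.0°, so apparent ≤ true as expected).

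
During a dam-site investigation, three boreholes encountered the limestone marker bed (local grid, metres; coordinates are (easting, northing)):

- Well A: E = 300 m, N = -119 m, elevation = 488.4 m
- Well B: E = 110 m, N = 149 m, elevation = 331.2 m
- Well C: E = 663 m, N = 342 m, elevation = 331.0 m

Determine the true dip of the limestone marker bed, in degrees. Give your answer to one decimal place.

26.5°

Let the plane be z = a·E + b·N + c.
Well B−Well A: −190a + 268b = −157.2;  Well C−Well A: 363a + 461b = −157.4.
Solving gives a = 0.16382, b = −0.47043.
Gradient magnitude |∇z| = √(a² + b²) = √(0.02684 + 0.22130) = 0.49813.
True dip = arctan(0.49813) = 26.5°, dipping toward NNW (azimuth ≈ 341°).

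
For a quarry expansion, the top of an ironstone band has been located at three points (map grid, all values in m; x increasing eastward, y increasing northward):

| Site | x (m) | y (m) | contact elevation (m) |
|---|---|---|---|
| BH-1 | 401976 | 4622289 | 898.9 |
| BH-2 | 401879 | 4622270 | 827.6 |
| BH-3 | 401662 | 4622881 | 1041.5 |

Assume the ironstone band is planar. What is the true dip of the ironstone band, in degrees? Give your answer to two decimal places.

Let the plane be z = a·x + b·y + c.
BH-2−BH-1: −97a − 19b = −71.3;  BH-3−BH-1: −314a + 592b = 142.6.
Solving gives a = 0.62313, b = 0.57139.
Gradient magnitude |∇z| = √(a² + b²) = √(0.38829 + 0.32649) = 0.84544.
True dip = arctan(0.84544) = 40.21°, dipping toward SW (azimuth ≈ 227°).

40.21°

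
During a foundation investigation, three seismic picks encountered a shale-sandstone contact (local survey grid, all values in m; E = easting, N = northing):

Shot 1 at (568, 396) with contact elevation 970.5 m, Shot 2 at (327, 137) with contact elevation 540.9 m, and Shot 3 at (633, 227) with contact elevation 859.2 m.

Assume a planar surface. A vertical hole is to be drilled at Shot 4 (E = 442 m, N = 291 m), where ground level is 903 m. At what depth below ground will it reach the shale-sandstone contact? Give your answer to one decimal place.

128.2 m

Let the plane be z = a·E + b·N + c.
Shot 2−Shot 1: −241a − 259b = −429.6;  Shot 3−Shot 1: 65a − 169b = −111.3.
Solving gives a = 0.76047, b = 0.95107.
Then c = 970.5 − a·568 − b·396 = 161.93.
At (442, 291): z_contact = 336.13 + 276.76 + 161.93 = 774.82 m.
Depth below ground = 903 − 774.82 = 128.2 m.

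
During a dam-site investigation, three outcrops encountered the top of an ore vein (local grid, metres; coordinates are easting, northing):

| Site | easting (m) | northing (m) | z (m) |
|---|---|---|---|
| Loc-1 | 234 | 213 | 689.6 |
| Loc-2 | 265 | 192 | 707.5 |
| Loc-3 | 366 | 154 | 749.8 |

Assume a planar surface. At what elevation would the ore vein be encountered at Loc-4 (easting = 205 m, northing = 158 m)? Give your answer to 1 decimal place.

Two edge vectors: Loc-1→Loc-2 = (31, -21, 17.9), Loc-1→Loc-3 = (132, -59, 60.2).
Normal n = (Loc-1→Loc-2) × (Loc-1→Loc-3) = (-208.1, 496.6, 943).
So ∂z/∂easting = −n_x/n_z = 0.22068 and ∂z/∂northing = −n_y/n_z = −0.52662.
Intercept c from Loc-1: 689.6 − 51.64 + 112.17 = 750.13.
At (205, 158): z = 45.2 − 83.2 + 750.13 = 712.2 m.

712.2 m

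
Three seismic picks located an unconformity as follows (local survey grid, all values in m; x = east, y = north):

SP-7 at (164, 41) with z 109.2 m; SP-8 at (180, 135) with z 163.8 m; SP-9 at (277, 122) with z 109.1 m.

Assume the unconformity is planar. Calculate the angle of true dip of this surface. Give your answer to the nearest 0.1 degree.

39.2°

Two edge vectors: SP-7→SP-8 = (16, 94, 54.6), SP-7→SP-9 = (113, 81, -0.1).
Normal n = (SP-7→SP-8) × (SP-7→SP-9) = (-4432, 6171.4, -9326).
So ∂z/∂x = −n_x/n_z = −0.47523 and ∂z/∂y = −n_y/n_z = 0.66174.
Gradient magnitude |∇z| = √(a² + b²) = √(0.22584 + 0.43790) = 0.81471.
True dip = arctan(0.81471) = 39.2°, dipping toward SE (azimuth ≈ 144°).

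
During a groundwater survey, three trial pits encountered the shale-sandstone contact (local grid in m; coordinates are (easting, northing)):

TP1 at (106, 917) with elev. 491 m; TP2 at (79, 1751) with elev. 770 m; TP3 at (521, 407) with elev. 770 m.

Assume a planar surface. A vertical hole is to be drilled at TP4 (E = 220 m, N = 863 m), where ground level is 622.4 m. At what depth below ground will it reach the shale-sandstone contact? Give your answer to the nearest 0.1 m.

22.8 m

Let the plane be z = a·E + b·N + c.
TP2−TP1: −27a + 834b = 279;  TP3−TP1: 415a − 510b = 279.
Solving gives a = 1.128290, b = 0.371060.
Then c = 491 − a·106 − b·917 = 31.14.
At (220, 863): z_contact = 248.22 + 320.22 + 31.14 = 599.59 m.
Depth below ground = 622.4 − 599.59 = 22.8 m.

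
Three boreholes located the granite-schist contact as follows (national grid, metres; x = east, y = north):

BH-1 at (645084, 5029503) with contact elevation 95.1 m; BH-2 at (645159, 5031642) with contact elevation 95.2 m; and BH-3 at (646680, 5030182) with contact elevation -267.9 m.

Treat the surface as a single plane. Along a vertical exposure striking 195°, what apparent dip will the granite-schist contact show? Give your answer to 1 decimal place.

Two edge vectors: BH-1→BH-2 = (75, 2139, 0.1), BH-1→BH-3 = (1596, 679, -363).
Normal n = (BH-1→BH-2) × (BH-1→BH-3) = (-776524.9, 27384.6, -3362919).
So ∂z/∂x = −n_x/n_z = −0.23091 and ∂z/∂y = −n_y/n_z = 0.00814.
Unit vector along 195° is (sin 195°, cos 195°) = (-0.2588, -0.9659).
Slope in that direction = a·(-0.2588) + b·(-0.9659) = 0.05190.
Apparent dip = arctan|0.05190| = 3.0° (true dip is 13.0°, so apparent ≤ true as expected).

3.0°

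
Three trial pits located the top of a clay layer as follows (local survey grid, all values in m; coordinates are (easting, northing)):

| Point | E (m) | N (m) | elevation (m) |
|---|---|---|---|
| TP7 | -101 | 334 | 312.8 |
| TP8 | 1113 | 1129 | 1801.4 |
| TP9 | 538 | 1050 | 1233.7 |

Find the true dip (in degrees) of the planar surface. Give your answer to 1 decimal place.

Let the plane be z = a·E + b·N + c.
TP8−TP7: 1214a + 795b = 1488.6;  TP9−TP7: 639a + 716b = 920.9.
Solving gives a = 0.92388, b = 0.46165.
Gradient magnitude |∇z| = √(a² + b²) = √(0.85355 + 0.21312) = 1.03280.
True dip = arctan(1.03280) = 45.9°, dipping toward WSW (azimuth ≈ 243°).

45.9°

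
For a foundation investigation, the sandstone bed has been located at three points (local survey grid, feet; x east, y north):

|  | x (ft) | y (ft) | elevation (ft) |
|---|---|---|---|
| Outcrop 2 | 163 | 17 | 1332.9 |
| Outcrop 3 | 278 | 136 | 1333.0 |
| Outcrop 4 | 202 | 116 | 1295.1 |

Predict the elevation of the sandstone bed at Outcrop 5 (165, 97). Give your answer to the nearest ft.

Let the plane be z = a·x + b·y + c.
Outcrop 3−Outcrop 2: 115a + 119b = 0.1;  Outcrop 4−Outcrop 2: 39a + 99b = −37.8.
Solving gives a = 0.66846, b = −0.64515.
Then c = 1332.9 − a·163 − b·17 = 1234.91.
At (165, 97): z = 110.3 − 62.6 + 1234.91 = 1282.6 ft.

1283 ft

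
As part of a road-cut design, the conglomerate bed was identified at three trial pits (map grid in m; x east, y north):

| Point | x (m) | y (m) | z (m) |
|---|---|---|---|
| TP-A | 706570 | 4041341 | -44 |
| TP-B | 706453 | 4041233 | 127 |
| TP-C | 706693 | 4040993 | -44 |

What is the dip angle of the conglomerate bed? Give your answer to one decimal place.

Let the plane be z = a·x + b·y + c.
TP-B−TP-A: −117a − 108b = 171;  TP-C−TP-A: 123a − 348b = 0.
Solving gives a = −1.10200, b = −0.38950.
Gradient magnitude |∇z| = √(a² + b²) = √(1.21440 + 0.15171) = 1.16881.
True dip = arctan(1.16881) = 49.5°, dipping toward ENE (azimuth ≈ 071°).

49.5°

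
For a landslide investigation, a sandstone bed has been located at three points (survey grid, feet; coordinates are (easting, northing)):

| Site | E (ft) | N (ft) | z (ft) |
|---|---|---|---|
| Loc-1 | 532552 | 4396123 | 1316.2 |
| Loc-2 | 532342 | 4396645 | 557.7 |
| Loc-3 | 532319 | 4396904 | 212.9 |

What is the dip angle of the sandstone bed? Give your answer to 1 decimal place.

53.5°

Let the plane be z = a·E + b·N + c.
Loc-2−Loc-1: −210a + 522b = −758.5;  Loc-3−Loc-1: −233a + 781b = −1103.3.
Solving gives a = 0.38849, b = −1.29677.
Gradient magnitude |∇z| = √(a² + b²) = √(0.15093 + 1.68162) = 1.35372.
True dip = arctan(1.35372) = 53.5°, dipping toward NNW (azimuth ≈ 343°).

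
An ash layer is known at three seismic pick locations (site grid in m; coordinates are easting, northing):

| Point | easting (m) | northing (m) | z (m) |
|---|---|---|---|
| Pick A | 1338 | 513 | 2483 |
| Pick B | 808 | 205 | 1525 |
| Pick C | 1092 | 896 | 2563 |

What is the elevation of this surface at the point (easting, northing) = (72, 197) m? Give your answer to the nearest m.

Two edge vectors: Pick A→Pick B = (-530, -308, -958), Pick A→Pick C = (-246, 383, 80).
Normal n = (Pick A→Pick B) × (Pick A→Pick C) = (342274, 278068, -278758).
So ∂z/∂easting = −n_x/n_z = 1.22785 and ∂z/∂northing = −n_y/n_z = 0.99752.
Intercept c from Pick A: 2483 − 1642.87 − 511.73 = 328.40.
At (72, 197): z = 88.4 + 196.5 + 328.40 = 613.3 m.

613 m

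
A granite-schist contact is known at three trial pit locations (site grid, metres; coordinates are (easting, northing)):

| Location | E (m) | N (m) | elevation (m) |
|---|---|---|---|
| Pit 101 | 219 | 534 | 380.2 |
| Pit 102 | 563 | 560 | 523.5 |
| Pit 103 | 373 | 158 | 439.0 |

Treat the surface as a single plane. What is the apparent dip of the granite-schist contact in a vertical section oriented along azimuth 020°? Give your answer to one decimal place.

Two edge vectors: Pit 101→Pit 102 = (344, 26, 143.3), Pit 101→Pit 103 = (154, -376, 58.8).
Normal n = (Pit 101→Pit 102) × (Pit 101→Pit 103) = (55409.6, 1841, -133348).
So ∂z/∂E = −n_x/n_z = 0.41553 and ∂z/∂N = −n_y/n_z = 0.01381.
Unit vector along 020° is (sin 20°, cos 20°) = (0.3420, 0.9397).
Slope in that direction = a·(0.3420) + b·(0.9397) = 0.15509.
Apparent dip = arctan|0.15509| = 8.8° (true dip is 22.6°, so apparent ≤ true as expected).

8.8°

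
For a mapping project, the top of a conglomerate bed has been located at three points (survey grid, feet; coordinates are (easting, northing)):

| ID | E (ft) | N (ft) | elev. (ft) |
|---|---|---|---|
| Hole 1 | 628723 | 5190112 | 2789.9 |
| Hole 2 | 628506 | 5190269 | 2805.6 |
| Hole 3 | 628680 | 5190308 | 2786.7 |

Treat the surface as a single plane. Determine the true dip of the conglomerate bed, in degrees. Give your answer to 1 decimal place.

6.1°

Let the plane be z = a·E + b·N + c.
Hole 2−Hole 1: −217a + 157b = 15.7;  Hole 3−Hole 1: −43a + 196b = −3.2.
Solving gives a = −0.10004, b = −0.03827.
Gradient magnitude |∇z| = √(a² + b²) = √(0.01001 + 0.00146) = 0.10711.
True dip = arctan(0.10711) = 6.1°, dipping toward ENE (azimuth ≈ 069°).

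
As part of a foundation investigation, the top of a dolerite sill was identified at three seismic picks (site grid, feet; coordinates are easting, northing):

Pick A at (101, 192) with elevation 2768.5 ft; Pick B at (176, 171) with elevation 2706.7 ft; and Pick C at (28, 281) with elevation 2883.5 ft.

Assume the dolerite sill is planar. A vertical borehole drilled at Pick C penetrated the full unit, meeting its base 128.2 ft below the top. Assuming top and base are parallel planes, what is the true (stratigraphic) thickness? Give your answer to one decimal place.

90.7 ft

Two edge vectors: Pick A→Pick B = (75, -21, -61.8), Pick A→Pick C = (-73, 89, 115).
Normal n = (Pick A→Pick B) × (Pick A→Pick C) = (3085.2, -4113.6, 5142).
So ∂z/∂easting = −n_x/n_z = −0.60000 and ∂z/∂northing = −n_y/n_z = 0.80000.
|∇z| = √(a²+b²) = 1.00000, so dip δ = arctan(1.00000) = 45.00°.
True thickness = vertical thickness × cos δ = 128.2 × cos 45.00° = 90.7 ft.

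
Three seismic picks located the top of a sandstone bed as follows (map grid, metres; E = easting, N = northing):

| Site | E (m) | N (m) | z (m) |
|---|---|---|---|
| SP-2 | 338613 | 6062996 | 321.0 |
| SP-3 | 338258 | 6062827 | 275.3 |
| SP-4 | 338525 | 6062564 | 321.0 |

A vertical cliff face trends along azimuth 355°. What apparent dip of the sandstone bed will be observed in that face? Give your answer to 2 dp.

Let the plane be z = a·E + b·N + c.
SP-3−SP-2: −355a − 169b = −45.7;  SP-4−SP-2: −88a − 432b = 0.
Solving gives a = 0.14256, b = −0.02904.
Unit vector along 355° is (sin 355°, cos 355°) = (-0.0872, 0.9962).
Slope in that direction = a·(-0.0872) + b·(0.9962) = −0.04135.
Apparent dip = arctan|0.04135| = 2.37° (true dip is 8.3°, so apparent ≤ true as expected).

2.37°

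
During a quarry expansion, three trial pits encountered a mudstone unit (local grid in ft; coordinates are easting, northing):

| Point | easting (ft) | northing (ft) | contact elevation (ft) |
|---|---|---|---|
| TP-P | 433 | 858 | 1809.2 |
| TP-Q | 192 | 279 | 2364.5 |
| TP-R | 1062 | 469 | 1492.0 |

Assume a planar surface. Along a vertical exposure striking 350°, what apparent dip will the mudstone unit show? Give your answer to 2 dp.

Two edge vectors: TP-P→TP-Q = (-241, -579, 555.3), TP-P→TP-R = (629, -389, -317.2).
Normal n = (TP-P→TP-Q) × (TP-P→TP-R) = (399670.5, 272838.5, 457940).
So ∂z/∂easting = −n_x/n_z = −0.87276 and ∂z/∂northing = −n_y/n_z = −0.59580.
Unit vector along 350° is (sin 350°, cos 350°) = (-0.1736, 0.9848).
Slope in that direction = a·(-0.1736) + b·(0.9848) = −0.43519.
Apparent dip = arctan|0.43519| = 23.52° (true dip is 46.6°, so apparent ≤ true as expected).

23.52°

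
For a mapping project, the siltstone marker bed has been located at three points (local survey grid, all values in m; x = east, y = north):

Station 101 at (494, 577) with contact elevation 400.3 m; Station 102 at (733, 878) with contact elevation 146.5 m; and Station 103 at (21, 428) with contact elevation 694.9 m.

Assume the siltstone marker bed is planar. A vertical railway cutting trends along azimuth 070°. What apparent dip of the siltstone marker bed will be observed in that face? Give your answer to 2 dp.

Two edge vectors: Station 101→Station 102 = (239, 301, -253.8), Station 101→Station 103 = (-473, -149, 294.6).
Normal n = (Station 101→Station 102) × (Station 101→Station 103) = (50858.4, 49638, 106762).
So ∂z/∂x = −n_x/n_z = −0.47637 and ∂z/∂y = −n_y/n_z = −0.46494.
Unit vector along 070° is (sin 70°, cos 70°) = (0.9397, 0.3420).
Slope in that direction = a·(0.9397) + b·(0.3420) = −0.60666.
Apparent dip = arctan|0.60666| = 31.24° (true dip is 33.7°, so apparent ≤ true as expected).

31.24°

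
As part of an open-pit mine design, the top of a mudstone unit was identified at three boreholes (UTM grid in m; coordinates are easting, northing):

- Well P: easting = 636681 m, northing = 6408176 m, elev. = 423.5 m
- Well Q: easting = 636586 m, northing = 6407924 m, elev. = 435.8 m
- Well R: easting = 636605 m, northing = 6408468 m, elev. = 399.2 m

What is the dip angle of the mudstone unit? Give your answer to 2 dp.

5.01°

Two edge vectors: Well P→Well Q = (-95, -252, 12.3), Well P→Well R = (-76, 292, -24.3).
Normal n = (Well P→Well Q) × (Well P→Well R) = (2532, -3243.3, -46892).
So ∂z/∂easting = −n_x/n_z = 0.05400 and ∂z/∂northing = −n_y/n_z = −0.06917.
Gradient magnitude |∇z| = √(a² + b²) = √(0.00292 + 0.00478) = 0.08775.
True dip = arctan(0.08775) = 5.01°, dipping toward NW (azimuth ≈ 322°).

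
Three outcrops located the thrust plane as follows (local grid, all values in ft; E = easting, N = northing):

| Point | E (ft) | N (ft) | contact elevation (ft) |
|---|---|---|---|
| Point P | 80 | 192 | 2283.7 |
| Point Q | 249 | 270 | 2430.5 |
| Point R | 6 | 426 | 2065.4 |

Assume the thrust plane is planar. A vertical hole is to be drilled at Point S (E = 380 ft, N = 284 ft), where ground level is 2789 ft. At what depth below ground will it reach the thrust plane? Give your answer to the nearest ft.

218 ft

Let the plane be z = a·E + b·N + c.
Point Q−Point P: 169a + 78b = 146.8;  Point R−Point P: −74a + 234b = −218.3.
Solving gives a = 1.13373, b = −0.57437.
Then c = 2283.7 − a·80 − b·192 = 2303.28.
At (380, 284): z_contact = 430.8 − 163.1 + 2303.28 = 2571.0 ft.
Depth below ground = 2789 − 2571.0 = 218 ft.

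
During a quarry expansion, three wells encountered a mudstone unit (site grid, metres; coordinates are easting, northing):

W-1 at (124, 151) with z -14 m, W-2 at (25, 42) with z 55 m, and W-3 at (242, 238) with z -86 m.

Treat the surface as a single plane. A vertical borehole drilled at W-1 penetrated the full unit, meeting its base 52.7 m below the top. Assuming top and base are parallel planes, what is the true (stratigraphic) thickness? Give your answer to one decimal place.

47.2 m

Two edge vectors: W-1→W-2 = (-99, -109, 69), W-1→W-3 = (118, 87, -72).
Normal n = (W-1→W-2) × (W-1→W-3) = (1845, 1014, 4249).
So ∂z/∂easting = −n_x/n_z = −0.43422 and ∂z/∂northing = −n_y/n_z = −0.23864.
|∇z| = √(a²+b²) = 0.49548, so dip δ = arctan(0.49548) = 26.36°.
True thickness = vertical thickness × cos δ = 52.7 × cos 26.36° = 47.2 m.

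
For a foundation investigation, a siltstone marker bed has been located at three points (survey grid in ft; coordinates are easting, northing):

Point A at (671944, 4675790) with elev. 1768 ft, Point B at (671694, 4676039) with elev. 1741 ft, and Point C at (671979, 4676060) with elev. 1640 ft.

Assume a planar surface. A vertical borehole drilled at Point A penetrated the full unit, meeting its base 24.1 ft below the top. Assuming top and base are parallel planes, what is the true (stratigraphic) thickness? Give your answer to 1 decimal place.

21.2 ft

Two edge vectors: Point A→Point B = (-250, 249, -27), Point A→Point C = (35, 270, -128).
Normal n = (Point A→Point B) × (Point A→Point C) = (-24582, -32945, -76215).
So ∂z/∂easting = −n_x/n_z = −0.32253 and ∂z/∂northing = −n_y/n_z = −0.43226.
|∇z| = √(a²+b²) = 0.53933, so dip δ = arctan(0.53933) = 28.34°.
True thickness = vertical thickness × cos δ = 24.1 × cos 28.34° = 21.2 ft.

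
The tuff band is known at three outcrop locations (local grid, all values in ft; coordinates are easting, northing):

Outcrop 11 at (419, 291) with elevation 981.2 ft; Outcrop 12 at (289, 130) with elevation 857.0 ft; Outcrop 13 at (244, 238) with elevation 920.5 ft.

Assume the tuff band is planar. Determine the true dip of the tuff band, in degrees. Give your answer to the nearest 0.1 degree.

Let the plane be z = a·easting + b·northing + c.
Outcrop 12−Outcrop 11: −130a − 161b = −124.2;  Outcrop 13−Outcrop 11: −175a − 53b = −60.7.
Solving gives a = 0.14988, b = 0.65041.
Gradient magnitude |∇z| = √(a² + b²) = √(0.02246 + 0.42303) = 0.66746.
True dip = arctan(0.66746) = 33.7°, dipping toward SSW (azimuth ≈ 193°).

33.7°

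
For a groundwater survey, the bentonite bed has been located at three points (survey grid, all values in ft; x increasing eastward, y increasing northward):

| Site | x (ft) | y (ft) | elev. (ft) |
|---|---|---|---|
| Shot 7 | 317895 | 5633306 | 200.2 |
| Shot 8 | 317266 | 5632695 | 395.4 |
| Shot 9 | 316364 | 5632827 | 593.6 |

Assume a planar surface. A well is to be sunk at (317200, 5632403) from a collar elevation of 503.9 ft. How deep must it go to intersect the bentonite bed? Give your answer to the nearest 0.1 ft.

69.5 ft

Two edge vectors: Shot 7→Shot 8 = (-629, -611, 195.2), Shot 7→Shot 9 = (-1531, -479, 393.4).
Normal n = (Shot 7→Shot 8) × (Shot 7→Shot 9) = (-146866.6, -51402.6, -634150).
So ∂z/∂x = −n_x/n_z = −0.231595995 and ∂z/∂y = −n_y/n_z = −0.081057479.
Intercept c from Shot 7: 200.2 + 73623.21 + 456621.58 = 530444.99.
At (317200, 5632403): z_contact = −73462.25 − 456548.39 + 530444.99 = 434.35 ft.
Depth below ground = 503.9 − 434.35 = 69.5 ft.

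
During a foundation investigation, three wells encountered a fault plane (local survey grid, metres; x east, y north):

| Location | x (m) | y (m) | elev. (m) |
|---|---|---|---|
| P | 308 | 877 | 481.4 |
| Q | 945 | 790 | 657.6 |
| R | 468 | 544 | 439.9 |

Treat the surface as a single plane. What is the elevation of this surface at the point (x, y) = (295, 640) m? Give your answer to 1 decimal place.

412.0 m

Let the plane be z = a·x + b·y + c.
Q−P: 637a − 87b = 176.2;  R−P: 160a − 333b = −41.5.
Solving gives a = 0.31425, b = 0.27562.
Then c = 481.4 − a·308 − b·877 = 142.89.
At (295, 640): z = 92.7 + 176.4 + 142.89 = 412.0 m.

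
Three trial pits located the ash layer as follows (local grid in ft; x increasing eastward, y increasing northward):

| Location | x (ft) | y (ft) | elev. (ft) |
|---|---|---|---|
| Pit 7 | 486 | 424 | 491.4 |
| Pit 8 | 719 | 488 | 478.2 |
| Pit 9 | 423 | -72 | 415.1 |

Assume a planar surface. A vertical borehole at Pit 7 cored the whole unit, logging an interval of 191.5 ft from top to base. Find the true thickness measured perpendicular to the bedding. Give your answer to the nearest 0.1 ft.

Let the plane be z = a·x + b·y + c.
Pit 8−Pit 7: 233a + 64b = −13.2;  Pit 9−Pit 7: −63a − 496b = −76.3.
Solving gives a = −0.10248, b = 0.16685.
|∇z| = √(a²+b²) = 0.19581, so dip δ = arctan(0.19581) = 11.08°.
True thickness = vertical thickness × cos δ = 191.5 × cos 11.08° = 187.9 ft.

187.9 ft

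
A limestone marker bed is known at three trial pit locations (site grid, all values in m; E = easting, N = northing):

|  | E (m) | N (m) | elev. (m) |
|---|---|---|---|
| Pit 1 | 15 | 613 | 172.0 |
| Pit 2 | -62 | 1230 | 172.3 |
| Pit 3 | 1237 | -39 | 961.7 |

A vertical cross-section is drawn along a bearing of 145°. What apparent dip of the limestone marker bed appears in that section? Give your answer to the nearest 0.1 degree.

18.1°

Two edge vectors: Pit 1→Pit 2 = (-77, 617, 0.3), Pit 1→Pit 3 = (1222, -652, 789.7).
Normal n = (Pit 1→Pit 2) × (Pit 1→Pit 3) = (487440.5, 61173.5, -703770).
So ∂z/∂E = −n_x/n_z = 0.69261 and ∂z/∂N = −n_y/n_z = 0.08692.
Unit vector along 145° is (sin 145°, cos 145°) = (0.5736, -0.8192).
Slope in that direction = a·(0.5736) + b·(-0.8192) = 0.32606.
Apparent dip = arctan|0.32606| = 18.1° (true dip is 34.9°, so apparent ≤ true as expected).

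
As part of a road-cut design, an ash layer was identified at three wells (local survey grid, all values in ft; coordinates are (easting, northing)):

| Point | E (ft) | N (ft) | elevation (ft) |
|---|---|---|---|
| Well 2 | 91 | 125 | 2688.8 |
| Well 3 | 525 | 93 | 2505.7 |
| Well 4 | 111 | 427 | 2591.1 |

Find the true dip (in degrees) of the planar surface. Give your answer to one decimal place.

28.0°

Two edge vectors: Well 2→Well 3 = (434, -32, -183.1), Well 2→Well 4 = (20, 302, -97.7).
Normal n = (Well 2→Well 3) × (Well 2→Well 4) = (58422.6, 38739.8, 131708).
So ∂z/∂E = −n_x/n_z = −0.44358 and ∂z/∂N = −n_y/n_z = −0.29413.
Gradient magnitude |∇z| = √(a² + b²) = √(0.19676 + 0.08651) = 0.53224.
True dip = arctan(0.53224) = 28.0°, dipping toward ENE (azimuth ≈ 056°).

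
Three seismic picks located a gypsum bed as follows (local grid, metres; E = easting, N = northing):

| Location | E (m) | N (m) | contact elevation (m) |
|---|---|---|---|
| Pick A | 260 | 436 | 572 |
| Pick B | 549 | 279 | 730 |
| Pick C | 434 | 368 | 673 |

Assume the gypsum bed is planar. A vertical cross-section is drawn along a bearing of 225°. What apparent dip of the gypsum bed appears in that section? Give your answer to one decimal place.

Two edge vectors: Pick A→Pick B = (289, -157, 158), Pick A→Pick C = (174, -68, 101).
Normal n = (Pick A→Pick B) × (Pick A→Pick C) = (-5113, -1697, 7666).
So ∂z/∂E = −n_x/n_z = 0.66697 and ∂z/∂N = −n_y/n_z = 0.22137.
Unit vector along 225° is (sin 225°, cos 225°) = (-0.7071, -0.7071).
Slope in that direction = a·(-0.7071) + b·(-0.7071) = −0.62815.
Apparent dip = arctan|0.62815| = 32.1° (true dip is 35.1°, so apparent ≤ true as expected).

32.1°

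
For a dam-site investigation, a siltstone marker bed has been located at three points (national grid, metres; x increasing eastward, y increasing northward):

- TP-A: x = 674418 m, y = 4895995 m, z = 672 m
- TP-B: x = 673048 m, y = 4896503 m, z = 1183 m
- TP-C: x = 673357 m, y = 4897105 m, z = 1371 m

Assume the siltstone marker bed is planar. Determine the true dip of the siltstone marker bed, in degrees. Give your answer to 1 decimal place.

25.4°

Let the plane be z = a·x + b·y + c.
TP-B−TP-A: −1370a + 508b = 511;  TP-C−TP-A: −1061a + 1110b = 699.
Solving gives a = −0.21607, b = 0.42320.
Gradient magnitude |∇z| = √(a² + b²) = √(0.04669 + 0.17910) = 0.47517.
True dip = arctan(0.47517) = 25.4°, dipping toward SSE (azimuth ≈ 153°).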